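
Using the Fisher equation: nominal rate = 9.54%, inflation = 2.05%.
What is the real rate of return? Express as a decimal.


Formula: (1 + r_real) = (1 + r_nom) / (1 + inflation)
Substituting: (1 + r_real) = 1.0954 / 1.0205
(1 + r_real) = 1.073395
r_real = 1.073395 - 1 = 0.073395

0.073395


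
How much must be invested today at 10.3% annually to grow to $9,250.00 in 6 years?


Formula: PV = FV / (1 + r)^n
Substituting: PV = $9,250.00 / (1 + 0.103)^6
Discount factor: (1.103)^6 = 1.800749
PV = $9,250.00 / 1.800749 = $5,136.75

$5,136.75


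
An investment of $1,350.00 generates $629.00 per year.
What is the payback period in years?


Formula: Payback = investment / annual cash flow
Substituting: Payback = $1,350.00 / $629.00
Payback = 2.1463 years

2.1463 years


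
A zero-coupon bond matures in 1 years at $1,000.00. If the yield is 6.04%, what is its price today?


Formula: Price = FV / (1 + r)^n
Substituting: Price = $1,000.00 / (1 + 0.0604)^1
Discount factor: (1.0604)^1 = 1.0604
Price = $1,000.00 / 1.0604 = $943.04

$943.04


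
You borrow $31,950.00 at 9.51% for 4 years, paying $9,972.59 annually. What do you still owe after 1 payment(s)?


Formula: Balance = PV*(1+r)^k - PMT*((1+r)^k - 1)/r
Growth: (1 + 0.0951)^1 = 1.0951
Accumulated factor: ((1+r)^k - 1)/r = 1.0
Balance = $31,950.00 * 1.0951 - $9,972.59 * 1.0
Balance = $25,015.86

$25,015.86


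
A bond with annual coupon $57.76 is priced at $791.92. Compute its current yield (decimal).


Formula: Current yield = annual coupon / price
Substituting: CY = $57.76 / $791.92
CY = 0.072937

0.072937


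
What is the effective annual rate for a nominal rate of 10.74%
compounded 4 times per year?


Formula: EAR = (1 + r/m)^m - 1
Period rate: r/m = 0.1074 / 4 = 0.02685
Compounding: (1 + 0.02685)^4 = 1.111803
EAR = 1.111803 - 1 = 0.111803

0.111803


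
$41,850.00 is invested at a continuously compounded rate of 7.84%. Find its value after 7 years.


Formula: FV = P * e^(r*t)
Exponent: r*t = 0.0784 * 7 = 0.5488
e^(0.5488) = 1.731174
FV = $41,850.00 * 1.731174 = $72,449.65

$72,449.65


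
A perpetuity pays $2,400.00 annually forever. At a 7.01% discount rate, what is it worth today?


Formula: PV = C / r
Substituting: PV = $2,400.00 / 0.0701
PV = $34,236.80

$34,236.80


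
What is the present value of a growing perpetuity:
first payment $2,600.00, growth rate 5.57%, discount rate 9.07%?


Formula: PV = C / (r - g)
Spread: r - g = 0.0907 - 0.0557 = 0.035
Substituting: PV = $2,600.00 / 0.035
PV = $74,285.71

$74,285.71


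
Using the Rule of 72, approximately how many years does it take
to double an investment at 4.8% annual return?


Formula: Years ≈ 72 / r
Substituting: Years ≈ 72 / 4.8
Years ≈ 15.0

15.0 years


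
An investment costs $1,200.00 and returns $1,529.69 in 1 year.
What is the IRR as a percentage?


Formula: IRR = C1/C0 - 1
Substituting: IRR = $1,529.69 / $1,200.00 - 1
Ratio: 1.274742 - 1 = 0.274742
IRR = 27.4742%

27.4742%


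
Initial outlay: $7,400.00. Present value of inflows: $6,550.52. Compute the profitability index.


Formula: PI = PV(cash flows) / initial investment
Substituting: PI = $6,550.52 / $7,400.00
PI = 0.8852

0.8852


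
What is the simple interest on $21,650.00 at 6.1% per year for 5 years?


Formula: I = P * r * t
Substituting: I = $21,650.00 * 0.061 * 5
Step: I = $21,650.00 * 0.305
I = $6,603.25

$6,603.25


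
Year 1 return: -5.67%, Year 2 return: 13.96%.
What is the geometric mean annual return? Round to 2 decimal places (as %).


Formula: Geometric mean = ((1+r1)*(1+r2))^(1/2) - 1
Product: (1 + -0.0567) * (1 + 0.1396) = 0.9433 * 1.1396 = 1.074985
Square root: 1.074985^0.5 = 1.036815
Geometric mean = 1.036815 - 1 = 0.036815
As percentage: 3.68%

3.68%


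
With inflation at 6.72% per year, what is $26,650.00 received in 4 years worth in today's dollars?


Formula: Real value = nominal / (1 + inflation)^years
Price level: (1 + 0.0672)^4 = 1.297129
Real value = $26,650.00 / 1.297129 = $20,545.37

$20,545.37


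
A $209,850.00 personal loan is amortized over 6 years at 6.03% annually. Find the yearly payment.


Formula: PMT = PV * r / (1 - (1+r)^(-n))
Denominator: 1 - (1 + 0.0603)^(-6) = 0.296235
Numerator: $209,850.00 * 0.0603 = 12653.955
PMT = 12653.955 / 0.296235 = $42,715.88

$42,715.88


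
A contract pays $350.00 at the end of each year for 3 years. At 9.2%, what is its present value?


Formula: PV = PMT * (1 - (1+r)^(-n)) / r
Discount factor: (1 + 0.092)^(-3) = 0.767948
Bracket: 1 - 0.767948 = 0.232052
PV = $350.00 * 0.232052 / 0.092 = $882.80

$882.80


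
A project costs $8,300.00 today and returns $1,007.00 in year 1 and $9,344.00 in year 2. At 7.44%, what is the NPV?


Formula: NPV = C0 + C1/(1+r) + C2/(1+r)^2
Discount C1: $1,007.00 / (1 + 0.0744) = $937.27
Discount C2: $9,344.00 / (1 + 0.0744)^2 = $8,094.70
NPV = -$8,300.00 + $937.27 + $8,094.70 = $731.97

$731.97


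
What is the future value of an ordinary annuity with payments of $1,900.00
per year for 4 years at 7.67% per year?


Formula: FV = PMT * ((1+r)^n - 1) / r
Growth factor: (1 + 0.0767)^4 = 1.343937
Numerator: 1.343937 - 1 = 0.343937
FV = $1,900.00 * 0.343937 / 0.0767 = $8,519.95

$8,519.95


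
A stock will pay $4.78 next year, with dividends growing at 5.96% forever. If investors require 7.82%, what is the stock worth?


Formula: P = D1 / (r - g)
Spread: r - g = 0.0782 - 0.0596 = 0.0186
Substituting: P = $4.78 / 0.0186
P = $256.99

$256.99


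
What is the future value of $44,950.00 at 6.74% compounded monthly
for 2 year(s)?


Formula: FV = P * (1 + r/m)^(m*t)
Period rate: r/m = 0.0674 / 12 = 0.005617
Total periods: m*t = 12 * 2 = 24
Growth factor: (1 + 0.005617)^24 = 1.143876
FV = $44,950.00 * 1.143876 = $51,417.24

$51,417.24


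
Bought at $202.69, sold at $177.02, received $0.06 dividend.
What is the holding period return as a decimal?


Formula: HPR = (P1 - P0 + D) / P0
Gain: $177.02 - $202.69 + $0.06 = -$25.61
HPR = -$25.61 / $202.69 = -0.1264

-0.1264


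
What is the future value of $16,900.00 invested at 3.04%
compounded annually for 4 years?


Formula: FV = P * (1 + r)^n
Substituting: FV = $16,900.00 * (1 + 0.0304)^4
Growth factor: (1.0304)^4 = 1.127258
FV = $16,900.00 * 1.127258 = $19,050.66

$19,050.66


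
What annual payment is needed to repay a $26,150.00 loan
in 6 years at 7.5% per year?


Formula: PMT = PV * r / (1 - (1+r)^(-n))
Denominator: 1 - (1 + 0.075)^(-6) = 0.352038
Numerator: $26,150.00 * 0.075 = 1961.25
PMT = 1961.25 / 0.352038 = $5,571.12

$5,571.12


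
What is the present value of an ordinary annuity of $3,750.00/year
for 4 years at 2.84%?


Formula: PV = PMT * (1 - (1+r)^(-n)) / r
Discount factor: (1 + 0.0284)^(-4) = 0.894029
Bracket: 1 - 0.894029 = 0.105971
PV = $3,750.00 * 0.105971 / 0.0284 = $13,992.62

$13,992.62


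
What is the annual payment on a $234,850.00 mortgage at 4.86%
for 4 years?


Formula: PMT = PV * r / (1 - (1+r)^(-n))
Denominator: 1 - (1 + 0.0486)^(-4) = 0.172895
Numerator: $234,850.00 * 0.0486 = 11413.71
PMT = 11413.71 / 0.172895 = $66,015.23

$66,015.23


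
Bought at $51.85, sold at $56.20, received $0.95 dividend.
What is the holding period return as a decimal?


Formula: HPR = (P1 - P0 + D) / P0
Gain: $56.20 - $51.85 + $0.95 = $5.30
HPR = $5.30 / $51.85 = 0.1022

0.1022


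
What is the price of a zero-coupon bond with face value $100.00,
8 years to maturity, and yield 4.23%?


Formula: Price = FV / (1 + r)^n
Substituting: Price = $100.00 / (1 + 0.0423)^8
Discount factor: (1.0423)^8 = 1.39297
Price = $100.00 / 1.39297 = $71.79

$71.79


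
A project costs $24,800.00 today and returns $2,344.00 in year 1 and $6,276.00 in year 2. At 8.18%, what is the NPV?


Formula: NPV = C0 + C1/(1+r) + C2/(1+r)^2
Discount C1: $2,344.00 / (1 + 0.0818) = $2,166.76
Discount C2: $6,276.00 / (1 + 0.0818)^2 = $5,362.77
NPV = -$24,800.00 + $2,166.76 + $5,362.77 = -$17,270.47

-$17,270.47


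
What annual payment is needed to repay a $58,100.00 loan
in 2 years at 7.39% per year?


Formula: PMT = PV * r / (1 - (1+r)^(-n))
Denominator: 1 - (1 + 0.0739)^(-2) = 0.132894
Numerator: $58,100.00 * 0.0739 = 4293.59
PMT = 4293.59 / 0.132894 = $32,308.44

$32,308.44


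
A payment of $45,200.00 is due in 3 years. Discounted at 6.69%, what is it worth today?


Formula: PV = FV / (1 + r)^n
Substituting: PV = $45,200.00 / (1 + 0.0669)^3
Discount factor: (1.0669)^3 = 1.214426
PV = $45,200.00 / 1.214426 = $37,219.22

$37,219.22


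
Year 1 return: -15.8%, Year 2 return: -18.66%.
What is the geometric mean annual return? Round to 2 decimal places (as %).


Formula: Geometric mean = ((1+r1)*(1+r2))^(1/2) - 1
Product: (1 + -0.158) * (1 + -0.1866) = 0.842 * 0.8134 = 0.684883
Square root: 0.684883^0.5 = 0.827576
Geometric mean = 0.827576 - 1 = -0.172424
As percentage: -17.24%

-17.24%


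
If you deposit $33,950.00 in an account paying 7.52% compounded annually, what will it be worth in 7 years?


Formula: FV = P * (1 + r)^n
Substituting: FV = $33,950.00 * (1 + 0.0752)^7
Growth factor: (1.0752)^7 = 1.661211
FV = $33,950.00 * 1.661211 = $56,398.11

$56,398.11


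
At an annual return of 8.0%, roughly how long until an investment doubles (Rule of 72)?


Formula: Years ≈ 72 / r
Substituting: Years ≈ 72 / 8.0
Years ≈ 9.0

9.0 years


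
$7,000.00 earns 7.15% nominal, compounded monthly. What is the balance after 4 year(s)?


Formula: FV = P * (1 + r/m)^(m*t)
Period rate: r/m = 0.0715 / 12 = 0.005958
Total periods: m*t = 12 * 4 = 48
Growth factor: (1 + 0.005958)^48 = 1.329963
FV = $7,000.00 * 1.329963 = $9,309.74

$9,309.74


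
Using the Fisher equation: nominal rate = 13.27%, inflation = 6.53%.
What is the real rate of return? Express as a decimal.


Formula: (1 + r_real) = (1 + r_nom) / (1 + inflation)
Substituting: (1 + r_real) = 1.1327 / 1.0653
(1 + r_real) = 1.063269
r_real = 1.063269 - 1 = 0.063269

0.063269


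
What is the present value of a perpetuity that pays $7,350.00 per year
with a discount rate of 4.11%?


Formula: PV = C / r
Substituting: PV = $7,350.00 / 0.0411
PV = $178,832.12

$178,832.12


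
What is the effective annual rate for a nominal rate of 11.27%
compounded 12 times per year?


Formula: EAR = (1 + r/m)^m - 1
Period rate: r/m = 0.1127 / 12 = 0.009392
Compounding: (1 + 0.009392)^12 = 1.118708
EAR = 1.118708 - 1 = 0.118708

0.118708


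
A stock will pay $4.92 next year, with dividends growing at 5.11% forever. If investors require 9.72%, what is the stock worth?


Formula: P = D1 / (r - g)
Spread: r - g = 0.0972 - 0.0511 = 0.0461
Substituting: P = $4.92 / 0.0461
P = $106.72

$106.72


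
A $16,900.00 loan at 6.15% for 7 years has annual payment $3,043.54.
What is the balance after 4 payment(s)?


Formula: Balance = PV*(1+r)^k - PMT*((1+r)^k - 1)/r
Growth: (1 + 0.0615)^4 = 1.269638
Accumulated factor: ((1+r)^k - 1)/r = 4.384362
Balance = $16,900.00 * 1.269638 - $3,043.54 * 4.384362
Balance = $8,112.91

$8,112.91


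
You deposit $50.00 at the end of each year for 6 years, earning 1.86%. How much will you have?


Formula: FV = PMT * ((1+r)^n - 1) / r
Growth factor: (1 + 0.0186)^6 = 1.11692
Numerator: 1.11692 - 1 = 0.11692
FV = $50.00 * 0.11692 / 0.0186 = $314.30

$314.30


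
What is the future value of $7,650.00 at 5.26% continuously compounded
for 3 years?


Formula: FV = P * e^(r*t)
Exponent: r*t = 0.0526 * 3 = 0.1578
e^(0.1578) = 1.170932
FV = $7,650.00 * 1.170932 = $8,957.63

$8,957.63


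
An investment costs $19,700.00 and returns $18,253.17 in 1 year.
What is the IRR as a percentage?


Formula: IRR = C1/C0 - 1
Substituting: IRR = $18,253.17 / $19,700.00 - 1
Ratio: 0.926557 - 1 = -0.073443
IRR = -7.3443%

-7.3443%


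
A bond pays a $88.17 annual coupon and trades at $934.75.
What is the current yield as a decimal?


Formula: Current yield = annual coupon / price
Substituting: CY = $88.17 / $934.75
CY = 0.094325

0.094325


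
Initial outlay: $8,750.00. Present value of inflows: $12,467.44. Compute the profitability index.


Formula: PI = PV(cash flows) / initial investment
Substituting: PI = $12,467.44 / $8,750.00
PI = 1.4249

1.4249


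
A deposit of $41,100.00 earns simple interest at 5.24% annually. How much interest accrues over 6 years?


Formula: I = P * r * t
Substituting: I = $41,100.00 * 0.0524 * 6
Step: I = $41,100.00 * 0.3144
I = $12,921.84

$12,921.84


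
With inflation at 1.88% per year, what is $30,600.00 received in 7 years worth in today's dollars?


Formula: Real value = nominal / (1 + inflation)^years
Price level: (1 + 0.0188)^7 = 1.139259
Real value = $30,600.00 / 1.139259 = $26,859.56

$26,859.56


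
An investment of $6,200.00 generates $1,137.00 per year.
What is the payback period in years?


Formula: Payback = investment / annual cash flow
Substituting: Payback = $6,200.00 / $1,137.00
Payback = 5.4529 years

5.4529 years


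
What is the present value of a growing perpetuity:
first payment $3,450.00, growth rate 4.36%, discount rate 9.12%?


Formula: PV = C / (r - g)
Spread: r - g = 0.0912 - 0.0436 = 0.0476
Substituting: PV = $3,450.00 / 0.0476
PV = $72,478.99

$72,478.99


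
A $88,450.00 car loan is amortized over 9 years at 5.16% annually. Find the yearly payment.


Formula: PMT = PV * r / (1 - (1+r)^(-n))
Denominator: 1 - (1 + 0.0516)^(-9) = 0.364164
Numerator: $88,450.00 * 0.0516 = 4564.02
PMT = 4564.02 / 0.364164 = $12,532.85

$12,532.85


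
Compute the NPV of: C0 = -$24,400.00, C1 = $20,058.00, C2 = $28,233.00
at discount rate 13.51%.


Formula: NPV = C0 + C1/(1+r) + C2/(1+r)^2
Discount C1: $20,058.00 / (1 + 0.1351) = $17,670.69
Discount C2: $28,233.00 / (1 + 0.1351)^2 = $21,912.34
NPV = -$24,400.00 + $17,670.69 + $21,912.34 = $15,183.03

$15,183.03


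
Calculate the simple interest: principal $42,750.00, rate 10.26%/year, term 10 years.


Formula: I = P * r * t
Substituting: I = $42,750.00 * 0.1026 * 10
Step: I = $42,750.00 * 1.026
I = $43,861.50

$43,861.50


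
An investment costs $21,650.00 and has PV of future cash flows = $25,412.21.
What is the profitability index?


Formula: PI = PV(cash flows) / initial investment
Substituting: PI = $25,412.21 / $21,650.00
PI = 1.1738

1.1738


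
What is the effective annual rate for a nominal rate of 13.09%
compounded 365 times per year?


Formula: EAR = (1 + r/m)^m - 1
Period rate: r/m = 0.1309 / 365 = 0.000359
Compounding: (1 + 0.000359)^365 = 1.139827
EAR = 1.139827 - 1 = 0.139827

0.139827


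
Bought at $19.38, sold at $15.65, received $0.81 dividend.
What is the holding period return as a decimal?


Formula: HPR = (P1 - P0 + D) / P0
Gain: $15.65 - $19.38 + $0.81 = -$2.92
HPR = -$2.92 / $19.38 = -0.1507

-0.1507


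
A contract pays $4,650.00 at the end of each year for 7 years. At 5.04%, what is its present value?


Formula: PV = PMT * (1 - (1+r)^(-n)) / r
Discount factor: (1 + 0.0504)^(-7) = 0.708789
Bracket: 1 - 0.708789 = 0.291211
PV = $4,650.00 * 0.291211 / 0.0504 = $26,867.68

$26,867.68


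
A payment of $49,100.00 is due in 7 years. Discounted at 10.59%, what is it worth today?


Formula: PV = FV / (1 + r)^n
Substituting: PV = $49,100.00 / (1 + 0.1059)^7
Discount factor: (1.1059)^7 = 2.02307
PV = $49,100.00 / 2.02307 = $24,270.04

$24,270.04


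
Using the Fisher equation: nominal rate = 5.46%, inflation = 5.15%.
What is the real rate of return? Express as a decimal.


Formula: (1 + r_real) = (1 + r_nom) / (1 + inflation)
Substituting: (1 + r_real) = 1.0546 / 1.0515
(1 + r_real) = 1.002948
r_real = 1.002948 - 1 = 0.002948

0.002948


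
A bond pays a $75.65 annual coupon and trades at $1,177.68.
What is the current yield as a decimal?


Formula: Current yield = annual coupon / price
Substituting: CY = $75.65 / $1,177.68
CY = 0.064236

0.064236


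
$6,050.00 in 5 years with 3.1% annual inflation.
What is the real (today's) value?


Formula: Real value = nominal / (1 + inflation)^years
Price level: (1 + 0.031)^5 = 1.164913
Real value = $6,050.00 / 1.164913 = $5,193.52

$5,193.52


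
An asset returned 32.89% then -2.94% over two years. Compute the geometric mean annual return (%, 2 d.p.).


Formula: Geometric mean = ((1+r1)*(1+r2))^(1/2) - 1
Product: (1 + 0.3289) * (1 + -0.0294) = 1.3289 * 0.9706 = 1.28983
Square root: 1.28983^0.5 = 1.135707
Geometric mean = 1.135707 - 1 = 0.135707
As percentage: 13.57%

13.57%


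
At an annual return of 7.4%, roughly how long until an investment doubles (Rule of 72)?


Formula: Years ≈ 72 / r
Substituting: Years ≈ 72 / 7.4
Years ≈ 9.7

9.7 years


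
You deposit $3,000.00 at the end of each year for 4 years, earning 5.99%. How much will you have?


Formula: FV = PMT * ((1+r)^n - 1) / r
Growth factor: (1 + 0.0599)^4 = 1.262001
Numerator: 1.262001 - 1 = 0.262001
FV = $3,000.00 * 0.262001 / 0.0599 = $13,121.90

$13,121.90


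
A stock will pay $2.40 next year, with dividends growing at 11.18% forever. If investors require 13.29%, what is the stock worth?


Formula: P = D1 / (r - g)
Spread: r - g = 0.1329 - 0.1118 = 0.0211
Substituting: P = $2.40 / 0.0211
P = $113.74

$113.74


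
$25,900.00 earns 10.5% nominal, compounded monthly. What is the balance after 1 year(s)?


Formula: FV = P * (1 + r/m)^(m*t)
Period rate: r/m = 0.105 / 12 = 0.00875
Total periods: m*t = 12 * 1 = 12
Growth factor: (1 + 0.00875)^12 = 1.110203
FV = $25,900.00 * 1.110203 = $28,754.27

$28,754.27


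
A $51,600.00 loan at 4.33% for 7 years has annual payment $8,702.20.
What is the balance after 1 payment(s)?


Formula: Balance = PV*(1+r)^k - PMT*((1+r)^k - 1)/r
Growth: (1 + 0.0433)^1 = 1.0433
Accumulated factor: ((1+r)^k - 1)/r = 1.0
Balance = $51,600.00 * 1.0433 - $8,702.20 * 1.0
Balance = $45,132.08

$45,132.08


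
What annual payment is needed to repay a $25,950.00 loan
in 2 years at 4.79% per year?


Formula: PMT = PV * r / (1 - (1+r)^(-n))
Denominator: 1 - (1 + 0.0479)^(-2) = 0.089331
Numerator: $25,950.00 * 0.0479 = 1243.005
PMT = 1243.005 / 0.089331 = $13,914.52

$13,914.52


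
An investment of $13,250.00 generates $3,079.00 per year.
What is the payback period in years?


Formula: Payback = investment / annual cash flow
Substituting: Payback = $13,250.00 / $3,079.00
Payback = 4.3033 years

4.3033 years


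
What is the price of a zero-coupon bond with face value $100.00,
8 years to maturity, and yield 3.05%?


Formula: Price = FV / (1 + r)^n
Substituting: Price = $100.00 / (1 + 0.0305)^8
Discount factor: (1.0305)^8 = 1.271698
Price = $100.00 / 1.271698 = $78.64

$78.64


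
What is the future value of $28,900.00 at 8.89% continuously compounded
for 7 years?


Formula: FV = P * e^(r*t)
Exponent: r*t = 0.0889 * 7 = 0.6223
e^(0.6223) = 1.863208
FV = $28,900.00 * 1.863208 = $53,846.73

$53,846.73


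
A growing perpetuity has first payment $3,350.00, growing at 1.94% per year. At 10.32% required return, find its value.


Formula: PV = C / (r - g)
Spread: r - g = 0.1032 - 0.0194 = 0.0838
Substituting: PV = $3,350.00 / 0.0838
PV = $39,976.13

$39,976.13


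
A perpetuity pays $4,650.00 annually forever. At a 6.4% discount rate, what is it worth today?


Formula: PV = C / r
Substituting: PV = $4,650.00 / 0.064
PV = $72,656.25

$72,656.25


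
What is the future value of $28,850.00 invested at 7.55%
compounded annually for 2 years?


Formula: FV = P * (1 + r)^n
Substituting: FV = $28,850.00 * (1 + 0.0755)^2
Growth factor: (1.0755)^2 = 1.1567
FV = $28,850.00 * 1.1567 = $33,370.80

$33,370.80


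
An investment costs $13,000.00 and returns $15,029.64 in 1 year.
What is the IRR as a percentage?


Formula: IRR = C1/C0 - 1
Substituting: IRR = $15,029.64 / $13,000.00 - 1
Ratio: 1.156126 - 1 = 0.156126
IRR = 15.6126%

15.6126%


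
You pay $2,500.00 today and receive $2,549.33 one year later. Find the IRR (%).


Formula: IRR = C1/C0 - 1
Substituting: IRR = $2,549.33 / $2,500.00 - 1
Ratio: 1.019732 - 1 = 0.019732
IRR = 1.9732%

1.9732%


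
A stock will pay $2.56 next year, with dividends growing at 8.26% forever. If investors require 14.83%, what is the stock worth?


Formula: P = D1 / (r - g)
Spread: r - g = 0.1483 - 0.0826 = 0.0657
Substituting: P = $2.56 / 0.0657
P = $38.96

$38.96


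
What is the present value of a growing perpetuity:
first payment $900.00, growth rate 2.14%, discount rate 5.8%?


Formula: PV = C / (r - g)
Spread: r - g = 0.058 - 0.0214 = 0.0366
Substituting: PV = $900.00 / 0.0366
PV = $24,590.16

$24,590.16


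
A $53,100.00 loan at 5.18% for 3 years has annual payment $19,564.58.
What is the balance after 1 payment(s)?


Formula: Balance = PV*(1+r)^k - PMT*((1+r)^k - 1)/r
Growth: (1 + 0.0518)^1 = 1.0518
Accumulated factor: ((1+r)^k - 1)/r = 1.0
Balance = $53,100.00 * 1.0518 - $19,564.58 * 1.0
Balance = $36,286.00

$36,286.00


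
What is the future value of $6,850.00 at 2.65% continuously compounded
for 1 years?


Formula: FV = P * e^(r*t)
Exponent: r*t = 0.0265 * 1 = 0.0265
e^(0.0265) = 1.026854
FV = $6,850.00 * 1.026854 = $7,033.95

$7,033.95


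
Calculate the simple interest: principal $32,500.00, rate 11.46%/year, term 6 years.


Formula: I = P * r * t
Substituting: I = $32,500.00 * 0.1146 * 6
Step: I = $32,500.00 * 0.6876
I = $22,347.00

$22,347.00


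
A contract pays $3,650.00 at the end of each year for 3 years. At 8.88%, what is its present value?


Formula: PV = PMT * (1 - (1+r)^(-n)) / r
Discount factor: (1 + 0.0888)^(-3) = 0.774739
Bracket: 1 - 0.774739 = 0.225261
PV = $3,650.00 * 0.225261 / 0.0888 = $9,259.02

$9,259.02


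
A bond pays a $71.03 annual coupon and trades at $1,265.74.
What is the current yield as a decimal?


Formula: Current yield = annual coupon / price
Substituting: CY = $71.03 / $1,265.74
CY = 0.056117

0.056117


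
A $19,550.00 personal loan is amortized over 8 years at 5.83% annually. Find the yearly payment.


Formula: PMT = PV * r / (1 - (1+r)^(-n))
Denominator: 1 - (1 + 0.0583)^(-8) = 0.364479
Numerator: $19,550.00 * 0.0583 = 1139.765
PMT = 1139.765 / 0.364479 = $3,127.10

$3,127.10


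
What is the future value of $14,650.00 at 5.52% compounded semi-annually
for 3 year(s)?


Formula: FV = P * (1 + r/m)^(m*t)
Period rate: r/m = 0.0552 / 2 = 0.0276
Total periods: m*t = 2 * 3 = 6
Growth factor: (1 + 0.0276)^6 = 1.177456
FV = $14,650.00 * 1.177456 = $17,249.73

$17,249.73


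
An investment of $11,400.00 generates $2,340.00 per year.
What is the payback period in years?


Formula: Payback = investment / annual cash flow
Substituting: Payback = $11,400.00 / $2,340.00
Payback = 4.8718 years

4.8718 years


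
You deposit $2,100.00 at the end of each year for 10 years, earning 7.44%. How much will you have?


Formula: FV = PMT * ((1+r)^n - 1) / r
Growth factor: (1 + 0.0744)^10 = 2.049557
Numerator: 2.049557 - 1 = 1.049557
FV = $2,100.00 * 1.049557 / 0.0744 = $29,624.59

$29,624.59


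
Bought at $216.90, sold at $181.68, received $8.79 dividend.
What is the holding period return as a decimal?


Formula: HPR = (P1 - P0 + D) / P0
Gain: $181.68 - $216.90 + $8.79 = -$26.43
HPR = -$26.43 / $216.90 = -0.1219

-0.1219


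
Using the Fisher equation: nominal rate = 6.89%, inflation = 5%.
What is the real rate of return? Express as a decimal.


Formula: (1 + r_real) = (1 + r_nom) / (1 + inflation)
Substituting: (1 + r_real) = 1.0689 / 1.05
(1 + r_real) = 1.018
r_real = 1.018 - 1 = 0.018

0.018


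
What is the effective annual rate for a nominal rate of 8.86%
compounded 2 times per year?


Formula: EAR = (1 + r/m)^m - 1
Period rate: r/m = 0.0886 / 2 = 0.0443
Compounding: (1 + 0.0443)^2 = 1.090562
EAR = 1.090562 - 1 = 0.090562

0.090562


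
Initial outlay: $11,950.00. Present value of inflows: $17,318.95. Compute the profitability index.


Formula: PI = PV(cash flows) / initial investment
Substituting: PI = $17,318.95 / $11,950.00
PI = 1.4493

1.4493


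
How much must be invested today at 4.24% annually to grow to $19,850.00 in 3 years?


Formula: PV = FV / (1 + r)^n
Substituting: PV = $19,850.00 / (1 + 0.0424)^3
Discount factor: (1.0424)^3 = 1.13267
PV = $19,850.00 / 1.13267 = $17,524.97

$17,524.97


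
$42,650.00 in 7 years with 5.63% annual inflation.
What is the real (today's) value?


Formula: Real value = nominal / (1 + inflation)^years
Price level: (1 + 0.0563)^7 = 1.467273
Real value = $42,650.00 / 1.467273 = $29,067.53

$29,067.53


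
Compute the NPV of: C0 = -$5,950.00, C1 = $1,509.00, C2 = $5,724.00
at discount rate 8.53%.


Formula: NPV = C0 + C1/(1+r) + C2/(1+r)^2
Discount C1: $1,509.00 / (1 + 0.0853) = $1,390.40
Discount C2: $5,724.00 / (1 + 0.0853)^2 = $4,859.59
NPV = -$5,950.00 + $1,390.40 + $4,859.59 = $299.99

$299.99


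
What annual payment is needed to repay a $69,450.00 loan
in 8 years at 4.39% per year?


Formula: PMT = PV * r / (1 - (1+r)^(-n))
Denominator: 1 - (1 + 0.0439)^(-8) = 0.290865
Numerator: $69,450.00 * 0.0439 = 3048.855
PMT = 3048.855 / 0.290865 = $10,482.02

$10,482.02


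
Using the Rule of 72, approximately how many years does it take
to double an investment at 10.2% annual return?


Formula: Years ≈ 72 / r
Substituting: Years ≈ 72 / 10.2
Years ≈ 7.1

7.1 years


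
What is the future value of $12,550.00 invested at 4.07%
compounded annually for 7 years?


Formula: FV = P * (1 + r)^n
Substituting: FV = $12,550.00 * (1 + 0.0407)^7
Growth factor: (1.0407)^7 = 1.322144
FV = $12,550.00 * 1.322144 = $16,592.91

$16,592.91


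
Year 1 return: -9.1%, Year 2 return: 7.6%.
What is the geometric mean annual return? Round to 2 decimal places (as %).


Formula: Geometric mean = ((1+r1)*(1+r2))^(1/2) - 1
Product: (1 + -0.091) * (1 + 0.076) = 0.909 * 1.076 = 0.978084
Square root: 0.978084^0.5 = 0.988981
Geometric mean = 0.988981 - 1 = -0.011019
As percentage: -1.10%

-1.10%


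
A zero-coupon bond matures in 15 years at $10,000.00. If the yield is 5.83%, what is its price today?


Formula: Price = FV / (1 + r)^n
Substituting: Price = $10,000.00 / (1 + 0.0583)^15
Discount factor: (1.0583)^15 = 2.339548
Price = $10,000.00 / 2.339548 = $4,274.33

$4,274.33


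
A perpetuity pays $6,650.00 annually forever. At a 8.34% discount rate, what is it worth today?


Formula: PV = C / r
Substituting: PV = $6,650.00 / 0.0834
PV = $79,736.21

$79,736.21


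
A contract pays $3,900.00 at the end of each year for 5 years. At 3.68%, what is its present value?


Formula: PV = PMT * (1 - (1+r)^(-n)) / r
Discount factor: (1 + 0.0368)^(-5) = 0.83469
Bracket: 1 - 0.83469 = 0.16531
PV = $3,900.00 * 0.16531 / 0.0368 = $17,519.30

$17,519.30


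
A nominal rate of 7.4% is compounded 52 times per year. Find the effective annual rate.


Formula: EAR = (1 + r/m)^m - 1
Period rate: r/m = 0.074 / 52 = 0.001423
Compounding: (1 + 0.001423)^52 = 1.07675
EAR = 1.07675 - 1 = 0.07675

0.07675


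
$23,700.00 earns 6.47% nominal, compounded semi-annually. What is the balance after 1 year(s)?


Formula: FV = P * (1 + r/m)^(m*t)
Period rate: r/m = 0.0647 / 2 = 0.03235
Total periods: m*t = 2 * 1 = 2
Growth factor: (1 + 0.03235)^2 = 1.065747
FV = $23,700.00 * 1.065747 = $25,258.19

$25,258.19


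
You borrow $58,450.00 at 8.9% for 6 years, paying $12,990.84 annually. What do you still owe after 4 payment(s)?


Formula: Balance = PV*(1+r)^k - PMT*((1+r)^k - 1)/r
Growth: (1 + 0.089)^4 = 1.406409
Accumulated factor: ((1+r)^k - 1)/r = 4.566389
Balance = $58,450.00 * 1.406409 - $12,990.84 * 4.566389
Balance = $22,883.36

$22,883.36


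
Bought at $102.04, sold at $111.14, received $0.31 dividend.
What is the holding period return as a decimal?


Formula: HPR = (P1 - P0 + D) / P0
Gain: $111.14 - $102.04 + $0.31 = $9.41
HPR = $9.41 / $102.04 = 0.0922

0.0922


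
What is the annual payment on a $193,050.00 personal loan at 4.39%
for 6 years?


Formula: PMT = PV * r / (1 - (1+r)^(-n))
Denominator: 1 - (1 + 0.0439)^(-6) = 0.227236
Numerator: $193,050.00 * 0.0439 = 8474.895
PMT = 8474.895 / 0.227236 = $37,295.49

$37,295.49


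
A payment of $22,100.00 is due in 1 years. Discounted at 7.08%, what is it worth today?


Formula: PV = FV / (1 + r)^n
Substituting: PV = $22,100.00 / (1 + 0.0708)^1
Discount factor: (1.0708)^1 = 1.0708
PV = $22,100.00 / 1.0708 = $20,638.77

$20,638.77


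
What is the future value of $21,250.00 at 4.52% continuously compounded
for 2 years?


Formula: FV = P * e^(r*t)
Exponent: r*t = 0.0452 * 2 = 0.0904
e^(0.0904) = 1.094612
FV = $21,250.00 * 1.094612 = $23,260.51

$23,260.51


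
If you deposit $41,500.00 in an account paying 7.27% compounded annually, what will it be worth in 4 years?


Formula: FV = P * (1 + r)^n
Substituting: FV = $41,500.00 * (1 + 0.0727)^4
Growth factor: (1.0727)^4 = 1.324077
FV = $41,500.00 * 1.324077 = $54,949.18

$54,949.18


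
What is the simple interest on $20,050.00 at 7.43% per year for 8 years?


Formula: I = P * r * t
Substituting: I = $20,050.00 * 0.0743 * 8
Step: I = $20,050.00 * 0.5944
I = $11,917.72

$11,917.72


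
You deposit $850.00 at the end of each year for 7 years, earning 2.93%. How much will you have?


Formula: FV = PMT * ((1+r)^n - 1) / r
Growth factor: (1 + 0.0293)^7 = 1.224035
Numerator: 1.224035 - 1 = 0.224035
FV = $850.00 * 0.224035 / 0.0293 = $6,499.31

$6,499.31


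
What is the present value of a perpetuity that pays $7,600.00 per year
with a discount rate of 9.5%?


Formula: PV = C / r
Substituting: PV = $7,600.00 / 0.095
PV = $80,000.00

$80,000.00


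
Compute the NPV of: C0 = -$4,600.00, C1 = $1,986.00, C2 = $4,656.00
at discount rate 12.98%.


Formula: NPV = C0 + C1/(1+r) + C2/(1+r)^2
Discount C1: $1,986.00 / (1 + 0.1298) = $1,757.83
Discount C2: $4,656.00 / (1 + 0.1298)^2 = $3,647.62
NPV = -$4,600.00 + $1,757.83 + $3,647.62 = $805.46

$805.46


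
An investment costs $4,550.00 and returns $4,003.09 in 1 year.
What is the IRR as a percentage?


Formula: IRR = C1/C0 - 1
Substituting: IRR = $4,003.09 / $4,550.00 - 1
Ratio: 0.8798 - 1 = -0.1202
IRR = -12.02%

-12.02%


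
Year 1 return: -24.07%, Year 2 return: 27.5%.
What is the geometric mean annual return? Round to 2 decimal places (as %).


Formula: Geometric mean = ((1+r1)*(1+r2))^(1/2) - 1
Product: (1 + -0.2407) * (1 + 0.275) = 0.7593 * 1.275 = 0.968108
Square root: 0.968108^0.5 = 0.983925
Geometric mean = 0.983925 - 1 = -0.016075
As percentage: -1.61%

-1.61%


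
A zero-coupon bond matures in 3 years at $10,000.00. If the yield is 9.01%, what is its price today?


Formula: Price = FV / (1 + r)^n
Substituting: Price = $10,000.00 / (1 + 0.0901)^3
Discount factor: (1.0901)^3 = 1.295385
Price = $10,000.00 / 1.295385 = $7,719.71

$7,719.71


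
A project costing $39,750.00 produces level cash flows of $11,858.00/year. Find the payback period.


Formula: Payback = investment / annual cash flow
Substituting: Payback = $39,750.00 / $11,858.00
Payback = 3.3522 years

3.3522 years


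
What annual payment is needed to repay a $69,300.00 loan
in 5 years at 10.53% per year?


Formula: PMT = PV * r / (1 - (1+r)^(-n))
Denominator: 1 - (1 + 0.1053)^(-5) = 0.393823
Numerator: $69,300.00 * 0.1053 = 7297.29
PMT = 7297.29 / 0.393823 = $18,529.34

$18,529.34


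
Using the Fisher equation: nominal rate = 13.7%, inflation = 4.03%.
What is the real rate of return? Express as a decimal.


Formula: (1 + r_real) = (1 + r_nom) / (1 + inflation)
Substituting: (1 + r_real) = 1.137 / 1.0403
(1 + r_real) = 1.092954
r_real = 1.092954 - 1 = 0.092954

0.092954


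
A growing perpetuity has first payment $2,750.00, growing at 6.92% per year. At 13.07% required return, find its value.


Formula: PV = C / (r - g)
Spread: r - g = 0.1307 - 0.0692 = 0.0615
Substituting: PV = $2,750.00 / 0.0615
PV = $44,715.45

$44,715.45


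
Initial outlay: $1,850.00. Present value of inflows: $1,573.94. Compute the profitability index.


Formula: PI = PV(cash flows) / initial investment
Substituting: PI = $1,573.94 / $1,850.00
PI = 0.8508

0.8508


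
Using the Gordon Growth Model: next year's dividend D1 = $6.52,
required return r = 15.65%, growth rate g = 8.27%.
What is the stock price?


Formula: P = D1 / (r - g)
Spread: r - g = 0.1565 - 0.0827 = 0.0738
Substituting: P = $6.52 / 0.0738
P = $88.35

$88.35


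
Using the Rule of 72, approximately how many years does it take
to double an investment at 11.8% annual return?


Formula: Years ≈ 72 / r
Substituting: Years ≈ 72 / 11.8
Years ≈ 6.1

6.1 years


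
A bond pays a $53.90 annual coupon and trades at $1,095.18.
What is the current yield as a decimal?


Formula: Current yield = annual coupon / price
Substituting: CY = $53.90 / $1,095.18
CY = 0.049216

0.049216


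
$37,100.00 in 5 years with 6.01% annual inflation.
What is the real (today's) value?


Formula: Real value = nominal / (1 + inflation)^years
Price level: (1 + 0.0601)^5 = 1.338857
Real value = $37,100.00 / 1.338857 = $27,710.20

$27,710.20


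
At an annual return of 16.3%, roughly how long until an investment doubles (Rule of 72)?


Formula: Years ≈ 72 / r
Substituting: Years ≈ 72 / 16.3
Years ≈ 4.4

4.4 years


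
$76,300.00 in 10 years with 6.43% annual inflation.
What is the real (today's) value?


Formula: Real value = nominal / (1 + inflation)^years
Price level: (1 + 0.0643)^10 = 1.864836
Real value = $76,300.00 / 1.864836 = $40,915.13

$40,915.13


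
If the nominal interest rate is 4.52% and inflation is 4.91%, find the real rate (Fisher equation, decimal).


Formula: (1 + r_real) = (1 + r_nom) / (1 + inflation)
Substituting: (1 + r_real) = 1.0452 / 1.0491
(1 + r_real) = 0.996283
r_real = 0.996283 - 1 = -0.003717

-0.003717


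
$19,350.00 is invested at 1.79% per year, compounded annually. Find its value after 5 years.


Formula: FV = P * (1 + r)^n
Substituting: FV = $19,350.00 * (1 + 0.0179)^5
Growth factor: (1.0179)^5 = 1.092762
FV = $19,350.00 * 1.092762 = $21,144.94

$21,144.94


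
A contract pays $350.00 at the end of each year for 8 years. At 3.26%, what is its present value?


Formula: PV = PMT * (1 - (1+r)^(-n)) / r
Discount factor: (1 + 0.0326)^(-8) = 0.773647
Bracket: 1 - 0.773647 = 0.226353
PV = $350.00 * 0.226353 / 0.0326 = $2,430.17

$2,430.17


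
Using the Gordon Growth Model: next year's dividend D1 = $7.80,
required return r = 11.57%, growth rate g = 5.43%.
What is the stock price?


Formula: P = D1 / (r - g)
Spread: r - g = 0.1157 - 0.0543 = 0.0614
Substituting: P = $7.80 / 0.0614
P = $127.04

$127.04


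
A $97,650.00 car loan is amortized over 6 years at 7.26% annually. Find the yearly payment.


Formula: PMT = PV * r / (1 - (1+r)^(-n))
Denominator: 1 - (1 + 0.0726)^(-6) = 0.343291
Numerator: $97,650.00 * 0.0726 = 7089.39
PMT = 7089.39 / 0.343291 = $20,651.28

$20,651.28


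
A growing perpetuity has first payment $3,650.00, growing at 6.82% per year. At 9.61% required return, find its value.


Formula: PV = C / (r - g)
Spread: r - g = 0.0961 - 0.0682 = 0.0279
Substituting: PV = $3,650.00 / 0.0279
PV = $130,824.37

$130,824.37


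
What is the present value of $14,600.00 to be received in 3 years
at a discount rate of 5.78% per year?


Formula: PV = FV / (1 + r)^n
Substituting: PV = $14,600.00 / (1 + 0.0578)^3
Discount factor: (1.0578)^3 = 1.183616
PV = $14,600.00 / 1.183616 = $12,335.09

$12,335.09


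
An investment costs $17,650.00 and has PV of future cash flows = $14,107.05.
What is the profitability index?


Formula: PI = PV(cash flows) / initial investment
Substituting: PI = $14,107.05 / $17,650.00
PI = 0.7993

0.7993


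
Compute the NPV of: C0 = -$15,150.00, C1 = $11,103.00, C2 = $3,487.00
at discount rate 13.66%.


Formula: NPV = C0 + C1/(1+r) + C2/(1+r)^2
Discount C1: $11,103.00 / (1 + 0.1366) = $9,768.61
Discount C2: $3,487.00 / (1 + 0.1366)^2 = $2,699.21
NPV = -$15,150.00 + $9,768.61 + $2,699.21 = -$2,682.18

-$2,682.18


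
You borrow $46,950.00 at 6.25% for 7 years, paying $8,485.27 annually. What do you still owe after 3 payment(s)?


Formula: Balance = PV*(1+r)^k - PMT*((1+r)^k - 1)/r
Growth: (1 + 0.0625)^3 = 1.199463
Accumulated factor: ((1+r)^k - 1)/r = 3.191406
Balance = $46,950.00 * 1.199463 - $8,485.27 * 3.191406
Balance = $29,234.84

$29,234.84


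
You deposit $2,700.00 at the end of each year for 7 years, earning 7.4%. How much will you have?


Formula: FV = PMT * ((1+r)^n - 1) / r
Growth factor: (1 + 0.074)^7 = 1.648276
Numerator: 1.648276 - 1 = 0.648276
FV = $2,700.00 * 0.648276 / 0.074 = $23,653.32

$23,653.32


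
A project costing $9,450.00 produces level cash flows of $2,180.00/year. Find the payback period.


Formula: Payback = investment / annual cash flow
Substituting: Payback = $9,450.00 / $2,180.00
Payback = 4.3349 years

4.3349 years


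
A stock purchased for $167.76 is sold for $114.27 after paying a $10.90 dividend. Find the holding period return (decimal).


Formula: HPR = (P1 - P0 + D) / P0
Gain: $114.27 - $167.76 + $10.90 = -$42.59
HPR = -$42.59 / $167.76 = -0.2539

-0.2539


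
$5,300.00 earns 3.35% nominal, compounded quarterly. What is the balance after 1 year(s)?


Formula: FV = P * (1 + r/m)^(m*t)
Period rate: r/m = 0.0335 / 4 = 0.008375
Total periods: m*t = 4 * 1 = 4
Growth factor: (1 + 0.008375)^4 = 1.033923
FV = $5,300.00 * 1.033923 = $5,479.79

$5,479.79


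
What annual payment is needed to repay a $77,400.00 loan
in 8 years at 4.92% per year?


Formula: PMT = PV * r / (1 - (1+r)^(-n))
Denominator: 1 - (1 + 0.0492)^(-8) = 0.319021
Numerator: $77,400.00 * 0.0492 = 3808.08
PMT = 3808.08 / 0.319021 = $11,936.77

$11,936.77


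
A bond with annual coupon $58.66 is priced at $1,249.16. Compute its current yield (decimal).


Formula: Current yield = annual coupon / price
Substituting: CY = $58.66 / $1,249.16
CY = 0.04696

0.04696


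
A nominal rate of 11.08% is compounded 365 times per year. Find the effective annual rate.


Formula: EAR = (1 + r/m)^m - 1
Period rate: r/m = 0.1108 / 365 = 0.000304
Compounding: (1 + 0.000304)^365 = 1.117153
EAR = 1.117153 - 1 = 0.117153

0.117153


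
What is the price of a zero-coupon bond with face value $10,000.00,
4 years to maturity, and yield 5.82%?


Formula: Price = FV / (1 + r)^n
Substituting: Price = $10,000.00 / (1 + 0.0582)^4
Discount factor: (1.0582)^4 = 1.253923
Price = $10,000.00 / 1.253923 = $7,974.97

$7,974.97


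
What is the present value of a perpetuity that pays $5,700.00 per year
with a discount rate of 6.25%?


Formula: PV = C / r
Substituting: PV = $5,700.00 / 0.0625
PV = $91,200.00

$91,200.00


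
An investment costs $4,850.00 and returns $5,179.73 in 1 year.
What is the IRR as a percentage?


Formula: IRR = C1/C0 - 1
Substituting: IRR = $5,179.73 / $4,850.00 - 1
Ratio: 1.067986 - 1 = 0.067986
IRR = 6.7986%

6.7986%


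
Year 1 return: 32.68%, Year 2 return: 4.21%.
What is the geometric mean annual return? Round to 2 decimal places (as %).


Formula: Geometric mean = ((1+r1)*(1+r2))^(1/2) - 1
Product: (1 + 0.3268) * (1 + 0.0421) = 1.3268 * 1.0421 = 1.382658
Square root: 1.382658^0.5 = 1.175865
Geometric mean = 1.175865 - 1 = 0.175865
As percentage: 17.59%

17.59%


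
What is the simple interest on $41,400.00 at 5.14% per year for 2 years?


Formula: I = P * r * t
Substituting: I = $41,400.00 * 0.0514 * 2
Step: I = $41,400.00 * 0.1028
I = $4,255.92

$4,255.92


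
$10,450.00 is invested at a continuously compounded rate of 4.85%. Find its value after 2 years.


Formula: FV = P * e^(r*t)
Exponent: r*t = 0.0485 * 2 = 0.097
e^(0.097) = 1.10186
FV = $10,450.00 * 1.10186 = $11,514.44

$11,514.44


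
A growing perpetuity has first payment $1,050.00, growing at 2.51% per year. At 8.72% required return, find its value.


Formula: PV = C / (r - g)
Spread: r - g = 0.0872 - 0.0251 = 0.0621
Substituting: PV = $1,050.00 / 0.0621
PV = $16,908.21

$16,908.21
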